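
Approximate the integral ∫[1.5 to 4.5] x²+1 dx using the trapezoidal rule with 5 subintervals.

f(x) = x²+1
a = 1.5, b = 4.5, n = 5
h = (b - a)/n = 0.600000

Trapezoidal rule: (h/2)[f(x₀) + 2f(x₁) + 2f(x₂) + ... + f(xₙ)]

x_0 = 1.5000, f(x_0) = 3.250000, coefficient = 1
x_1 = 2.1000, f(x_1) = 5.410000, coefficient = 2
x_2 = 2.7000, f(x_2) = 8.290000, coefficient = 2
x_3 = 3.3000, f(x_3) = 11.890000, coefficient = 2
x_4 = 3.9000, f(x_4) = 16.210000, coefficient = 2
x_5 = 4.5000, f(x_5) = 21.250000, coefficient = 1

I ≈ (0.600000/2) × 108.100000 = 32.430000
Exact value: 32.250000
Error: 0.180000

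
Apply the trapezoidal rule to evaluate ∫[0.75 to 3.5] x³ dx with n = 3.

f(x) = x³
a = 0.75, b = 3.5, n = 3
h = (b - a)/n = 0.916667

Trapezoidal rule: (h/2)[f(x₀) + 2f(x₁) + 2f(x₂) + ... + f(xₙ)]

x_0 = 0.7500, f(x_0) = 0.421875, coefficient = 1
x_1 = 1.6667, f(x_1) = 4.629630, coefficient = 2
x_2 = 2.5833, f(x_2) = 17.240162, coefficient = 2
x_3 = 3.5000, f(x_3) = 42.875000, coefficient = 1

I ≈ (0.916667/2) × 87.036458 = 39.891710
Exact value: 37.436523
Error: 2.455187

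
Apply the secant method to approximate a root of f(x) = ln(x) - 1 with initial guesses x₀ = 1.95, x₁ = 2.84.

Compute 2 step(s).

f(x) = ln(x) - 1
x₀ = 1.95, x₁ = 2.84

Secant formula: x_{n+1} = x_n - f(x_n)(x_n - x_{n-1})/(f(x_n) - f(x_{n-1}))

Iteration 1:
  f(1.950000) = -0.332171
  f(2.840000) = 0.043804
  x_2 = 2.840000 - 0.043804×(2.840000 - 1.950000)/(0.043804 - (-0.332171))
       = 2.736308
Iteration 2:
  f(2.840000) = 0.043804
  f(2.736308) = 0.006610
  x_3 = 2.736308 - 0.006610×(2.736308 - 2.840000)/(0.006610 - 0.043804)
       = 2.717882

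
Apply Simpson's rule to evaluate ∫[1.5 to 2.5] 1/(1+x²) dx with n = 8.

f(x) = 1/(1+x²)
a = 1.5, b = 2.5, n = 8
h = (b - a)/n = 0.125000

Simpson's rule: (h/3)[f(x₀) + 4f(x₁) + 2f(x₂) + ... + f(xₙ)]

x_0 = 1.5000, f(x_0) = 0.307692, coefficient = 1
x_1 = 1.6250, f(x_1) = 0.274678, coefficient = 4
x_2 = 1.7500, f(x_2) = 0.246154, coefficient = 2
x_3 = 1.8750, f(x_3) = 0.221453, coefficient = 4
x_4 = 2.0000, f(x_4) = 0.200000, coefficient = 2
x_5 = 2.1250, f(x_5) = 0.181303, coefficient = 4
x_6 = 2.2500, f(x_6) = 0.164948, coefficient = 2
x_7 = 2.3750, f(x_7) = 0.150588, coefficient = 4
x_8 = 2.5000, f(x_8) = 0.137931, coefficient = 1

I ≈ (0.125000/3) × 4.979919 = 0.207497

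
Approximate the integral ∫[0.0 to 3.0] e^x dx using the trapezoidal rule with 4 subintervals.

f(x) = e^x
a = 0.0, b = 3.0, n = 4
h = (b - a)/n = 0.750000

Trapezoidal rule: (h/2)[f(x₀) + 2f(x₁) + 2f(x₂) + ... + f(xₙ)]

x_0 = 0.0000, f(x_0) = 1.000000, coefficient = 1
x_1 = 0.7500, f(x_1) = 2.117000, coefficient = 2
x_2 = 1.5000, f(x_2) = 4.481689, coefficient = 2
x_3 = 2.2500, f(x_3) = 9.487736, coefficient = 2
x_4 = 3.0000, f(x_4) = 20.085537, coefficient = 1

I ≈ (0.750000/2) × 53.258387 = 19.971895
Exact value: 19.085537
Error: 0.886358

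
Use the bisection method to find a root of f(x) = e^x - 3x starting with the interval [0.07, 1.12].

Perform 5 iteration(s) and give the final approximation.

f(x) = e^x - 3x
Initial interval: [0.07, 1.12]

Iteration 1:
  c_1 = (0.070000 + 1.120000)/2 = 0.595000
  f(c_1) = f(0.595000) = 0.028031
  f(a) × f(c) ≥ 0, new interval: [0.595000, 1.120000]
Iteration 2:
  c_2 = (0.595000 + 1.120000)/2 = 0.857500
  f(c_2) = f(0.857500) = -0.215240
  f(a) × f(c) < 0, new interval: [0.595000, 0.857500]
Iteration 3:
  c_3 = (0.595000 + 0.857500)/2 = 0.726250
  f(c_3) = f(0.726250) = -0.111436
  f(a) × f(c) < 0, new interval: [0.595000, 0.726250]
Iteration 4:
  c_4 = (0.595000 + 0.726250)/2 = 0.660625
  f(c_4) = f(0.660625) = -0.045873
  f(a) × f(c) < 0, new interval: [0.595000, 0.660625]
Iteration 5:
  c_5 = (0.595000 + 0.660625)/2 = 0.627813
  f(c_5) = f(0.627813) = -0.009930
  f(a) × f(c) < 0, new interval: [0.595000, 0.627813]

After 5 iteration(s), the approximation is c_5 = 0.627813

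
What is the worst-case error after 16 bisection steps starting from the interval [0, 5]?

Bisection error bound: |error| ≤ (b-a)/2^n
|error| ≤ (5 - 0)/2^16 = 5/2^16
|error| ≤ 0.0000762939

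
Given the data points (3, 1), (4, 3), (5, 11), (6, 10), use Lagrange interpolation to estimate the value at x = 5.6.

Lagrange interpolation formula:
P(x) = Σ yᵢ × Lᵢ(x)
where Lᵢ(x) = Π_{j≠i} (x - xⱼ)/(xᵢ - xⱼ)

L_0(5.6) = (5.6 - 4)/(3 - 4) × (5.6 - 5)/(3 - 5) × (5.6 - 6)/(3 - 6) = 0.064000
L_1(5.6) = (5.6 - 3)/(4 - 3) × (5.6 - 5)/(4 - 5) × (5.6 - 6)/(4 - 6) = -0.312000
L_2(5.6) = (5.6 - 3)/(5 - 3) × (5.6 - 4)/(5 - 4) × (5.6 - 6)/(5 - 6) = 0.832000
L_3(5.6) = (5.6 - 3)/(6 - 3) × (5.6 - 4)/(6 - 4) × (5.6 - 5)/(6 - 5) = 0.416000

P(5.6) = 1×L_0(5.6) + 3×L_1(5.6) + 11×L_2(5.6) + 10×L_3(5.6)
P(5.6) = 12.440000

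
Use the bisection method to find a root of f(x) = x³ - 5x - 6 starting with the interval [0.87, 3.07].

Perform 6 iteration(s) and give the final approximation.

f(x) = x³ - 5x - 6
Initial interval: [0.87, 3.07]

Iteration 1:
  c_1 = (0.870000 + 3.070000)/2 = 1.970000
  f(c_1) = f(1.970000) = -8.204627
  f(a) × f(c) ≥ 0, new interval: [1.970000, 3.070000]
Iteration 2:
  c_2 = (1.970000 + 3.070000)/2 = 2.520000
  f(c_2) = f(2.520000) = -2.596992
  f(a) × f(c) ≥ 0, new interval: [2.520000, 3.070000]
Iteration 3:
  c_3 = (2.520000 + 3.070000)/2 = 2.795000
  f(c_3) = f(2.795000) = 1.859610
  f(a) × f(c) < 0, new interval: [2.520000, 2.795000]
Iteration 4:
  c_4 = (2.520000 + 2.795000)/2 = 2.657500
  f(c_4) = f(2.657500) = -0.519421
  f(a) × f(c) ≥ 0, new interval: [2.657500, 2.795000]
Iteration 5:
  c_5 = (2.657500 + 2.795000)/2 = 2.726250
  f(c_5) = f(2.726250) = 0.631437
  f(a) × f(c) < 0, new interval: [2.657500, 2.726250]
Iteration 6:
  c_6 = (2.657500 + 2.726250)/2 = 2.691875
  f(c_6) = f(2.691875) = 0.046465
  f(a) × f(c) < 0, new interval: [2.657500, 2.691875]

After 6 iteration(s), the approximation is c_6 = 2.691875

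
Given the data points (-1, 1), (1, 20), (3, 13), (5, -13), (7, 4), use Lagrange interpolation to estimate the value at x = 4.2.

Lagrange interpolation formula:
P(x) = Σ yᵢ × Lᵢ(x)
where Lᵢ(x) = Π_{j≠i} (x - xⱼ)/(xᵢ - xⱼ)

L_0(4.2) = (4.2 - 1)/(-1 - 1) × (4.2 - 3)/(-1 - 3) × (4.2 - 5)/(-1 - 5) × (4.2 - 7)/(-1 - 7) = 0.022400
L_1(4.2) = (4.2 - (-1))/(1 - (-1)) × (4.2 - 3)/(1 - 3) × (4.2 - 5)/(1 - 5) × (4.2 - 7)/(1 - 7) = -0.145600
L_2(4.2) = (4.2 - (-1))/(3 - (-1)) × (4.2 - 1)/(3 - 1) × (4.2 - 5)/(3 - 5) × (4.2 - 7)/(3 - 7) = 0.582400
L_3(4.2) = (4.2 - (-1))/(5 - (-1)) × (4.2 - 1)/(5 - 1) × (4.2 - 3)/(5 - 3) × (4.2 - 7)/(5 - 7) = 0.582400
L_4(4.2) = (4.2 - (-1))/(7 - (-1)) × (4.2 - 1)/(7 - 1) × (4.2 - 3)/(7 - 3) × (4.2 - 5)/(7 - 5) = -0.041600

P(4.2) = 1×L_0(4.2) + 20×L_1(4.2) + 13×L_2(4.2) + (-13)×L_3(4.2) + 4×L_4(4.2)
P(4.2) = -3.056000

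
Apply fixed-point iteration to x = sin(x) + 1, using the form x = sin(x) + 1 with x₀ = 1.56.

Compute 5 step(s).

Equation: x = sin(x) + 1
Fixed-point form: x = sin(x) + 1
x₀ = 1.56

x_1 = g(1.560000) = 1.999942
x_2 = g(1.999942) = 1.909322
x_3 = g(1.909322) = 1.943245
x_4 = g(1.943245) = 1.931439
x_5 = g(1.931439) = 1.935670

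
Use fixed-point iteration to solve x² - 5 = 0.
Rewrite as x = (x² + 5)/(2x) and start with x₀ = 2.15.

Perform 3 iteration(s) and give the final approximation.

Equation: x² - 5 = 0
Fixed-point form: x = (x² + 5)/(2x)
x₀ = 2.15

x_1 = g(2.150000) = 2.237791
x_2 = g(2.237791) = 2.236069
x_3 = g(2.236069) = 2.236068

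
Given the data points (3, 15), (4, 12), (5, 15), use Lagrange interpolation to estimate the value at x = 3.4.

Lagrange interpolation formula:
P(x) = Σ yᵢ × Lᵢ(x)
where Lᵢ(x) = Π_{j≠i} (x - xⱼ)/(xᵢ - xⱼ)

L_0(3.4) = (3.4 - 4)/(3 - 4) × (3.4 - 5)/(3 - 5) = 0.480000
L_1(3.4) = (3.4 - 3)/(4 - 3) × (3.4 - 5)/(4 - 5) = 0.640000
L_2(3.4) = (3.4 - 3)/(5 - 3) × (3.4 - 4)/(5 - 4) = -0.120000

P(3.4) = 15×L_0(3.4) + 12×L_1(3.4) + 15×L_2(3.4)
P(3.4) = 13.080000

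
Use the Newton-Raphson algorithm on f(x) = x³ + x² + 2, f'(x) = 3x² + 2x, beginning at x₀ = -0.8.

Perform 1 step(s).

f(x) = x³ + x² + 2
f'(x) = 3x² + 2x
x₀ = -0.8

Newton-Raphson formula: x_{n+1} = x_n - f(x_n)/f'(x_n)

Iteration 1:
  f(-0.800000) = 2.128000
  f'(-0.800000) = 0.320000
  x_1 = -0.800000 - 2.128000/0.320000 = -7.450000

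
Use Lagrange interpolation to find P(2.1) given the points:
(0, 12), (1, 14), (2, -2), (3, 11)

Lagrange interpolation formula:
P(x) = Σ yᵢ × Lᵢ(x)
where Lᵢ(x) = Π_{j≠i} (x - xⱼ)/(xᵢ - xⱼ)

L_0(2.1) = (2.1 - 1)/(0 - 1) × (2.1 - 2)/(0 - 2) × (2.1 - 3)/(0 - 3) = 0.016500
L_1(2.1) = (2.1 - 0)/(1 - 0) × (2.1 - 2)/(1 - 2) × (2.1 - 3)/(1 - 3) = -0.094500
L_2(2.1) = (2.1 - 0)/(2 - 0) × (2.1 - 1)/(2 - 1) × (2.1 - 3)/(2 - 3) = 1.039500
L_3(2.1) = (2.1 - 0)/(3 - 0) × (2.1 - 1)/(3 - 1) × (2.1 - 2)/(3 - 2) = 0.038500

P(2.1) = 12×L_0(2.1) + 14×L_1(2.1) + (-2)×L_2(2.1) + 11×L_3(2.1)
P(2.1) = -2.780500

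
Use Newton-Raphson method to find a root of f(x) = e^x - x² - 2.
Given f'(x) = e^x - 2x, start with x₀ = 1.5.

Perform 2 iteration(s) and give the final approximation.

f(x) = e^x - x² - 2
f'(x) = e^x - 2x
x₀ = 1.5

Newton-Raphson formula: x_{n+1} = x_n - f(x_n)/f'(x_n)

Iteration 1:
  f(1.500000) = 0.231689
  f'(1.500000) = 1.481689
  x_1 = 1.500000 - 0.231689/1.481689 = 1.343632
Iteration 2:
  f(1.343632) = 0.027592
  f'(1.343632) = 1.145675
  x_2 = 1.343632 - 0.027592/1.145675 = 1.319548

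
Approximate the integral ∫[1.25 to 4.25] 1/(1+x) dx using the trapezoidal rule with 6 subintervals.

f(x) = 1/(1+x)
a = 1.25, b = 4.25, n = 6
h = (b - a)/n = 0.500000

Trapezoidal rule: (h/2)[f(x₀) + 2f(x₁) + 2f(x₂) + ... + f(xₙ)]

x_0 = 1.2500, f(x_0) = 0.444444, coefficient = 1
x_1 = 1.7500, f(x_1) = 0.363636, coefficient = 2
x_2 = 2.2500, f(x_2) = 0.307692, coefficient = 2
x_3 = 2.7500, f(x_3) = 0.266667, coefficient = 2
x_4 = 3.2500, f(x_4) = 0.235294, coefficient = 2
x_5 = 3.7500, f(x_5) = 0.210526, coefficient = 2
x_6 = 4.2500, f(x_6) = 0.190476, coefficient = 1

I ≈ (0.500000/2) × 3.402552 = 0.850638
Exact value: 0.847298
Error: 0.003340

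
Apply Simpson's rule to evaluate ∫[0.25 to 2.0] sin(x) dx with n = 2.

f(x) = sin(x)
a = 0.25, b = 2.0, n = 2
h = (b - a)/n = 0.875000

Simpson's rule: (h/3)[f(x₀) + 4f(x₁) + 2f(x₂) + ... + f(xₙ)]

x_0 = 0.2500, f(x_0) = 0.247404, coefficient = 1
x_1 = 1.1250, f(x_1) = 0.902268, coefficient = 4
x_2 = 2.0000, f(x_2) = 0.909297, coefficient = 1

I ≈ (0.875000/3) × 4.765772 = 1.390017
Exact value: 1.385059
Error: 0.004958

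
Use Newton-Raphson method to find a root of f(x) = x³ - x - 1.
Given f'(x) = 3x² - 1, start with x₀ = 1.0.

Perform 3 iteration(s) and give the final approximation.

f(x) = x³ - x - 1
f'(x) = 3x² - 1
x₀ = 1.0

Newton-Raphson formula: x_{n+1} = x_n - f(x_n)/f'(x_n)

Iteration 1:
  f(1.000000) = -1.000000
  f'(1.000000) = 2.000000
  x_1 = 1.000000 - (-1.000000)/2.000000 = 1.500000
Iteration 2:
  f(1.500000) = 0.875000
  f'(1.500000) = 5.750000
  x_2 = 1.500000 - 0.875000/5.750000 = 1.347826
Iteration 3:
  f(1.347826) = 0.100682
  f'(1.347826) = 4.449905
  x_3 = 1.347826 - 0.100682/4.449905 = 1.325200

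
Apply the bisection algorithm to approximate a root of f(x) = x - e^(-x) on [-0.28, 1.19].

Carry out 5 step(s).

f(x) = x - e^(-x)
Initial interval: [-0.28, 1.19]

Iteration 1:
  c_1 = (-0.280000 + 1.190000)/2 = 0.455000
  f(c_1) = f(0.455000) = -0.179448
  f(a) × f(c) ≥ 0, new interval: [0.455000, 1.190000]
Iteration 2:
  c_2 = (0.455000 + 1.190000)/2 = 0.822500
  f(c_2) = f(0.822500) = 0.383168
  f(a) × f(c) < 0, new interval: [0.455000, 0.822500]
Iteration 3:
  c_3 = (0.455000 + 0.822500)/2 = 0.638750
  f(c_3) = f(0.638750) = 0.110798
  f(a) × f(c) < 0, new interval: [0.455000, 0.638750]
Iteration 4:
  c_4 = (0.455000 + 0.638750)/2 = 0.546875
  f(c_4) = f(0.546875) = -0.031881
  f(a) × f(c) ≥ 0, new interval: [0.546875, 0.638750]
Iteration 5:
  c_5 = (0.546875 + 0.638750)/2 = 0.592812
  f(c_5) = f(0.592812) = 0.040042
  f(a) × f(c) < 0, new interval: [0.546875, 0.592812]

After 5 iteration(s), the approximation is c_5 = 0.592812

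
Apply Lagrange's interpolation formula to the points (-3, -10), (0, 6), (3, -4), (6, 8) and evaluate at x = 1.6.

Lagrange interpolation formula:
P(x) = Σ yᵢ × Lᵢ(x)
where Lᵢ(x) = Π_{j≠i} (x - xⱼ)/(xᵢ - xⱼ)

L_0(1.6) = (1.6 - 0)/(-3 - 0) × (1.6 - 3)/(-3 - 3) × (1.6 - 6)/(-3 - 6) = -0.060840
L_1(1.6) = (1.6 - (-3))/(0 - (-3)) × (1.6 - 3)/(0 - 3) × (1.6 - 6)/(0 - 6) = 0.524741
L_2(1.6) = (1.6 - (-3))/(3 - (-3)) × (1.6 - 0)/(3 - 0) × (1.6 - 6)/(3 - 6) = 0.599704
L_3(1.6) = (1.6 - (-3))/(6 - (-3)) × (1.6 - 0)/(6 - 0) × (1.6 - 3)/(6 - 3) = -0.063605

P(1.6) = (-10)×L_0(1.6) + 6×L_1(1.6) + (-4)×L_2(1.6) + 8×L_3(1.6)
P(1.6) = 0.849185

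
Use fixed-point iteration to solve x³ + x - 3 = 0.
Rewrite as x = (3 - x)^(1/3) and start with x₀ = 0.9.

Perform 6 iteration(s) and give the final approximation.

Equation: x³ + x - 3 = 0
Fixed-point form: x = (3 - x)^(1/3)
x₀ = 0.9

x_1 = g(0.900000) = 1.280579
x_2 = g(1.280579) = 1.198011
x_3 = g(1.198011) = 1.216888
x_4 = g(1.216888) = 1.212624
x_5 = g(1.212624) = 1.213590
x_6 = g(1.213590) = 1.213371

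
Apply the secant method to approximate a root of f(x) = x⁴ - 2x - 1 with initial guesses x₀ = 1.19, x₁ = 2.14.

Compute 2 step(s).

f(x) = x⁴ - 2x - 1
x₀ = 1.19, x₁ = 2.14

Secant formula: x_{n+1} = x_n - f(x_n)(x_n - x_{n-1})/(f(x_n) - f(x_{n-1}))

Iteration 1:
  f(1.190000) = -1.374661
  f(2.140000) = 15.692736
  x_2 = 2.140000 - 15.692736×(2.140000 - 1.190000)/(15.692736 - (-1.374661))
       = 1.266516
Iteration 2:
  f(2.140000) = 15.692736
  f(1.266516) = -0.960015
  x_3 = 1.266516 - (-0.960015)×(1.266516 - 2.140000)/(-0.960015 - 15.692736)
       = 1.316871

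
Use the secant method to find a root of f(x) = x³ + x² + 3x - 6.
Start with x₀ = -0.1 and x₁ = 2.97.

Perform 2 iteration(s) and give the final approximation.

f(x) = x³ + x² + 3x - 6
x₀ = -0.1, x₁ = 2.97

Secant formula: x_{n+1} = x_n - f(x_n)(x_n - x_{n-1})/(f(x_n) - f(x_{n-1}))

Iteration 1:
  f(-0.100000) = -6.291000
  f(2.970000) = 37.928973
  x_2 = 2.970000 - 37.928973×(2.970000 - (-0.100000))/(37.928973 - (-6.291000))
       = 0.336757
Iteration 2:
  f(2.970000) = 37.928973
  f(0.336757) = -4.838135
  x_3 = 0.336757 - (-4.838135)×(0.336757 - 2.970000)/(-4.838135 - 37.928973)
       = 0.634649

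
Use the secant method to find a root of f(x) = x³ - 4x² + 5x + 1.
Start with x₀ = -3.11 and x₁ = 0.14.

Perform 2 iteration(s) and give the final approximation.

f(x) = x³ - 4x² + 5x + 1
x₀ = -3.11, x₁ = 0.14

Secant formula: x_{n+1} = x_n - f(x_n)(x_n - x_{n-1})/(f(x_n) - f(x_{n-1}))

Iteration 1:
  f(-3.110000) = -83.318631
  f(0.140000) = 1.624344
  x_2 = 0.140000 - 1.624344×(0.140000 - (-3.110000))/(1.624344 - (-83.318631))
       = 0.077851
Iteration 2:
  f(0.140000) = 1.624344
  f(0.077851) = 1.365484
  x_3 = 0.077851 - 1.365484×(0.077851 - 0.140000)/(1.365484 - 1.624344)
       = -0.249984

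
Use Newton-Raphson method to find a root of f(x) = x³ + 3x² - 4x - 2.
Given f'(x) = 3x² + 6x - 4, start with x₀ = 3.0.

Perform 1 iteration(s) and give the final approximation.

f(x) = x³ + 3x² - 4x - 2
f'(x) = 3x² + 6x - 4
x₀ = 3.0

Newton-Raphson formula: x_{n+1} = x_n - f(x_n)/f'(x_n)

Iteration 1:
  f(3.000000) = 40.000000
  f'(3.000000) = 41.000000
  x_1 = 3.000000 - 40.000000/41.000000 = 2.024390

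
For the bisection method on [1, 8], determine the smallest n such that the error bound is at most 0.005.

We need (b-a)/2^n ≤ 0.005
(8 - 1)/2^n ≤ 0.005
7/2^n ≤ 0.005
2^n ≥ 1400
n ≥ log₂(1400) = 10.45
n ≥ 11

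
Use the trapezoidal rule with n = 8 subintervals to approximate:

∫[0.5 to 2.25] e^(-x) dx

f(x) = e^(-x)
a = 0.5, b = 2.25, n = 8
h = (b - a)/n = 0.218750

Trapezoidal rule: (h/2)[f(x₀) + 2f(x₁) + 2f(x₂) + ... + f(xₙ)]

x_0 = 0.5000, f(x_0) = 0.606531, coefficient = 1
x_1 = 0.7188, f(x_1) = 0.487361, coefficient = 2
x_2 = 0.9375, f(x_2) = 0.391606, coefficient = 2
x_3 = 1.1562, f(x_3) = 0.314664, coefficient = 2
x_4 = 1.3750, f(x_4) = 0.252840, coefficient = 2
x_5 = 1.5938, f(x_5) = 0.203162, coefficient = 2
x_6 = 1.8125, f(x_6) = 0.163246, coefficient = 2
x_7 = 2.0312, f(x_7) = 0.131171, coefficient = 2
x_8 = 2.2500, f(x_8) = 0.105399, coefficient = 1

I ≈ (0.218750/2) × 4.600029 = 0.503128
Exact value: 0.501131
Error: 0.001997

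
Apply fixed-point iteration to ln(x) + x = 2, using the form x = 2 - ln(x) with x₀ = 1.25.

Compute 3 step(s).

Equation: ln(x) + x = 2
Fixed-point form: x = 2 - ln(x)
x₀ = 1.25

x_1 = g(1.250000) = 1.776856
x_2 = g(1.776856) = 1.425154
x_3 = g(1.425154) = 1.645720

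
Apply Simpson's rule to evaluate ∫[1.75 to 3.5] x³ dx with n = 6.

f(x) = x³
a = 1.75, b = 3.5, n = 6
h = (b - a)/n = 0.291667

Simpson's rule: (h/3)[f(x₀) + 4f(x₁) + 2f(x₂) + ... + f(xₙ)]

x_0 = 1.7500, f(x_0) = 5.359375, coefficient = 1
x_1 = 2.0417, f(x_1) = 8.510489, coefficient = 4
x_2 = 2.3333, f(x_2) = 12.703704, coefficient = 2
x_3 = 2.6250, f(x_3) = 18.087891, coefficient = 4
x_4 = 2.9167, f(x_4) = 24.811921, coefficient = 2
x_5 = 3.2083, f(x_5) = 33.024667, coefficient = 4
x_6 = 3.5000, f(x_6) = 42.875000, coefficient = 1

I ≈ (0.291667/3) × 361.757812 = 35.170898
Exact value: 35.170898
Error: 0.000000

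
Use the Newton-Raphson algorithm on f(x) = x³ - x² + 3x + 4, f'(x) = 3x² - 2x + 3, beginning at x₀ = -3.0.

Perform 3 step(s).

f(x) = x³ - x² + 3x + 4
f'(x) = 3x² - 2x + 3
x₀ = -3.0

Newton-Raphson formula: x_{n+1} = x_n - f(x_n)/f'(x_n)

Iteration 1:
  f(-3.000000) = -41.000000
  f'(-3.000000) = 36.000000
  x_1 = -3.000000 - (-41.000000)/36.000000 = -1.861111
Iteration 2:
  f(-1.861111) = -11.493463
  f'(-1.861111) = 17.113426
  x_2 = -1.861111 - (-11.493463)/17.113426 = -1.189506
Iteration 3:
  f(-1.189506) = -2.666505
  f'(-1.189506) = 9.623786
  x_3 = -1.189506 - (-2.666505)/9.623786 = -0.912432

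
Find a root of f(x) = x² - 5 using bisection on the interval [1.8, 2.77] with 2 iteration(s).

f(x) = x² - 5
Initial interval: [1.8, 2.77]

Iteration 1:
  c_1 = (1.800000 + 2.770000)/2 = 2.285000
  f(c_1) = f(2.285000) = 0.221225
  f(a) × f(c) < 0, new interval: [1.800000, 2.285000]
Iteration 2:
  c_2 = (1.800000 + 2.285000)/2 = 2.042500
  f(c_2) = f(2.042500) = -0.828194
  f(a) × f(c) ≥ 0, new interval: [2.042500, 2.285000]

After 2 iteration(s), the approximation is c_2 = 2.042500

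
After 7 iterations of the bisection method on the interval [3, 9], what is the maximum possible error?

Bisection error bound: |error| ≤ (b-a)/2^n
|error| ≤ (9 - 3)/2^7 = 6/2^7
|error| ≤ 0.0468750000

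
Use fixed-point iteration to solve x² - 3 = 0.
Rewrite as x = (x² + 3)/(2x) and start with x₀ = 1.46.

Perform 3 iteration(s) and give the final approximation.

Equation: x² - 3 = 0
Fixed-point form: x = (x² + 3)/(2x)
x₀ = 1.46

x_1 = g(1.460000) = 1.757397
x_2 = g(1.757397) = 1.732234
x_3 = g(1.732234) = 1.732051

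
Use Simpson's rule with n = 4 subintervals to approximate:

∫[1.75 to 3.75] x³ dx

f(x) = x³
a = 1.75, b = 3.75, n = 4
h = (b - a)/n = 0.500000

Simpson's rule: (h/3)[f(x₀) + 4f(x₁) + 2f(x₂) + ... + f(xₙ)]

x_0 = 1.7500, f(x_0) = 5.359375, coefficient = 1
x_1 = 2.2500, f(x_1) = 11.390625, coefficient = 4
x_2 = 2.7500, f(x_2) = 20.796875, coefficient = 2
x_3 = 3.2500, f(x_3) = 34.328125, coefficient = 4
x_4 = 3.7500, f(x_4) = 52.734375, coefficient = 1

I ≈ (0.500000/3) × 282.562500 = 47.093750
Exact value: 47.093750
Error: 0.000000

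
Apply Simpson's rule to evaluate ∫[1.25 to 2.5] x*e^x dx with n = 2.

f(x) = x*e^x
a = 1.25, b = 2.5, n = 2
h = (b - a)/n = 0.625000

Simpson's rule: (h/3)[f(x₀) + 4f(x₁) + 2f(x₂) + ... + f(xₙ)]

x_0 = 1.2500, f(x_0) = 4.362929, coefficient = 1
x_1 = 1.8750, f(x_1) = 12.226536, coefficient = 4
x_2 = 2.5000, f(x_2) = 30.456235, coefficient = 1

I ≈ (0.625000/3) × 83.725307 = 17.442772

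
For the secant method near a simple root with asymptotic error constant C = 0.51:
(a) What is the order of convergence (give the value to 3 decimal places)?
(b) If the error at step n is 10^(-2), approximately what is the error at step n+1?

(a) Secant method has superlinear convergence with order φ = (1+√5)/2 ≈ 1.618.
    This means |e_{n+1}| ≈ C|e_n|^1.618.

(b) With |e_n| = 10^(-2) and C = 0.51:
    |e_{n+1}| ≈ 0.51 × (10^(-2))^1.618 = 0.51 × 10^(-3.24)

(a) ≈ 1.618 (golden ratio); (b) |e_{n+1}| ≈ 2.961e-04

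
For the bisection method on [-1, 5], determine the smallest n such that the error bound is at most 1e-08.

We need (b-a)/2^n ≤ 1e-08
(5 - (-1))/2^n ≤ 1e-08
6/2^n ≤ 1e-08
2^n ≥ 600000000
n ≥ log₂(600000000) = 29.16
n ≥ 30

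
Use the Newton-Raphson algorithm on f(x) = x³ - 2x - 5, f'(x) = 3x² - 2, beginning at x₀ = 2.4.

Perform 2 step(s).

f(x) = x³ - 2x - 5
f'(x) = 3x² - 2
x₀ = 2.4

Newton-Raphson formula: x_{n+1} = x_n - f(x_n)/f'(x_n)

Iteration 1:
  f(2.400000) = 4.024000
  f'(2.400000) = 15.280000
  x_1 = 2.400000 - 4.024000/15.280000 = 2.136649
Iteration 2:
  f(2.136649) = 0.481082
  f'(2.136649) = 11.695810
  x_2 = 2.136649 - 0.481082/11.695810 = 2.095516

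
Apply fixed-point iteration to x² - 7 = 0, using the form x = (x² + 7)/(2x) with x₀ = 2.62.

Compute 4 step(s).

Equation: x² - 7 = 0
Fixed-point form: x = (x² + 7)/(2x)
x₀ = 2.62

x_1 = g(2.620000) = 2.645878
x_2 = g(2.645878) = 2.645751
x_3 = g(2.645751) = 2.645751
x_4 = g(2.645751) = 2.645751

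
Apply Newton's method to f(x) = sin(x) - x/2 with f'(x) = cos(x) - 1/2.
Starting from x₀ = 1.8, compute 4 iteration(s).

f(x) = sin(x) - x/2
f'(x) = cos(x) - 1/2
x₀ = 1.8

Newton-Raphson formula: x_{n+1} = x_n - f(x_n)/f'(x_n)

Iteration 1:
  f(1.800000) = 0.073848
  f'(1.800000) = -0.727202
  x_1 = 1.800000 - 0.073848/(-0.727202) = 1.901550
Iteration 2:
  f(1.901550) = -0.004977
  f'(1.901550) = -0.824756
  x_2 = 1.901550 - (-0.004977)/(-0.824756) = 1.895515
Iteration 3:
  f(1.895515) = -0.000017
  f'(1.895515) = -0.819042
  x_3 = 1.895515 - (-0.000017)/(-0.819042) = 1.895494
Iteration 4:
  f(1.895494) = 0.000000
  f'(1.895494) = -0.819023
  x_4 = 1.895494 - 0.000000/(-0.819023) = 1.895494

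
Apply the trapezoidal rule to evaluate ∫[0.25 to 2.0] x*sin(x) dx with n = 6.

f(x) = x*sin(x)
a = 0.25, b = 2.0, n = 6
h = (b - a)/n = 0.291667

Trapezoidal rule: (h/2)[f(x₀) + 2f(x₁) + 2f(x₂) + ... + f(xₙ)]

x_0 = 0.2500, f(x_0) = 0.061851, coefficient = 1
x_1 = 0.5417, f(x_1) = 0.279264, coefficient = 2
x_2 = 0.8333, f(x_2) = 0.616814, coefficient = 2
x_3 = 1.1250, f(x_3) = 1.015051, coefficient = 2
x_4 = 1.4167, f(x_4) = 1.399873, coefficient = 2
x_5 = 1.7083, f(x_5) = 1.692201, coefficient = 2
x_6 = 2.0000, f(x_6) = 1.818595, coefficient = 1

I ≈ (0.291667/2) × 11.886852 = 1.733499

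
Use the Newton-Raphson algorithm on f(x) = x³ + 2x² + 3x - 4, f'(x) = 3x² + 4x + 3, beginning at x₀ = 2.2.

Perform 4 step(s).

f(x) = x³ + 2x² + 3x - 4
f'(x) = 3x² + 4x + 3
x₀ = 2.2

Newton-Raphson formula: x_{n+1} = x_n - f(x_n)/f'(x_n)

Iteration 1:
  f(2.200000) = 22.928000
  f'(2.200000) = 26.320000
  x_1 = 2.200000 - 22.928000/26.320000 = 1.328875
Iteration 2:
  f(1.328875) = 5.865120
  f'(1.328875) = 13.613231
  x_2 = 1.328875 - 5.865120/13.613231 = 0.898036
Iteration 3:
  f(0.898036) = 1.031281
  f'(0.898036) = 9.011547
  x_3 = 0.898036 - 1.031281/9.011547 = 0.783596
Iteration 4:
  f(0.783596) = 0.059978
  f'(0.783596) = 7.976450
  x_4 = 0.783596 - 0.059978/7.976450 = 0.776076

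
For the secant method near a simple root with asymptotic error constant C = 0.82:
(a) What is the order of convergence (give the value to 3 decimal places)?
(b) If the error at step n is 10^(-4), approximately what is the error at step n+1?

(a) Secant method has superlinear convergence with order φ = (1+√5)/2 ≈ 1.618.
    This means |e_{n+1}| ≈ C|e_n|^1.618.

(b) With |e_n| = 10^(-4) and C = 0.82:
    |e_{n+1}| ≈ 0.82 × (10^(-4))^1.618 = 0.82 × 10^(-6.47)

(a) ≈ 1.618 (golden ratio); (b) |e_{n+1}| ≈ 2.765e-07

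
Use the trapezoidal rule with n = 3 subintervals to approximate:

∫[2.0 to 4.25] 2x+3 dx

f(x) = 2x+3
a = 2.0, b = 4.25, n = 3
h = (b - a)/n = 0.750000

Trapezoidal rule: (h/2)[f(x₀) + 2f(x₁) + 2f(x₂) + ... + f(xₙ)]

x_0 = 2.0000, f(x_0) = 7.000000, coefficient = 1
x_1 = 2.7500, f(x_1) = 8.500000, coefficient = 2
x_2 = 3.5000, f(x_2) = 10.000000, coefficient = 2
x_3 = 4.2500, f(x_3) = 11.500000, coefficient = 1

I ≈ (0.750000/2) × 55.500000 = 20.812500
Exact value: 20.812500
Error: 0.000000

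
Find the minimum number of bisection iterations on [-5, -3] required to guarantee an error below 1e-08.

We need (b-a)/2^n ≤ 1e-08
(-3 - (-5))/2^n ≤ 1e-08
2/2^n ≤ 1e-08
2^n ≥ 200000000
n ≥ log₂(200000000) = 27.58
n ≥ 28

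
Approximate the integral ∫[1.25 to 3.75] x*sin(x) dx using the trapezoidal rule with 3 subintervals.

f(x) = x*sin(x)
a = 1.25, b = 3.75, n = 3
h = (b - a)/n = 0.833333

Trapezoidal rule: (h/2)[f(x₀) + 2f(x₁) + 2f(x₂) + ... + f(xₙ)]

x_0 = 1.2500, f(x_0) = 1.186231, coefficient = 1
x_1 = 2.0833, f(x_1) = 1.815632, coefficient = 2
x_2 = 2.9167, f(x_2) = 0.650516, coefficient = 2
x_3 = 3.7500, f(x_3) = -2.143355, coefficient = 1

I ≈ (0.833333/2) × 3.975172 = 1.656322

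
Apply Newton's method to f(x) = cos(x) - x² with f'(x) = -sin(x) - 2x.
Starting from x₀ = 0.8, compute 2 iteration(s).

f(x) = cos(x) - x²
f'(x) = -sin(x) - 2x
x₀ = 0.8

Newton-Raphson formula: x_{n+1} = x_n - f(x_n)/f'(x_n)

Iteration 1:
  f(0.800000) = 0.056707
  f'(0.800000) = -2.317356
  x_1 = 0.800000 - 0.056707/(-2.317356) = 0.824470
Iteration 2:
  f(0.824470) = -0.000806
  f'(0.824470) = -2.383129
  x_2 = 0.824470 - (-0.000806)/(-2.383129) = 0.824132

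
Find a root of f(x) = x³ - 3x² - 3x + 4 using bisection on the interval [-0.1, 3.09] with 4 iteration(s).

f(x) = x³ - 3x² - 3x + 4
Initial interval: [-0.1, 3.09]

Iteration 1:
  c_1 = (-0.100000 + 3.090000)/2 = 1.495000
  f(c_1) = f(1.495000) = -3.848713
  f(a) × f(c) < 0, new interval: [-0.100000, 1.495000]
Iteration 2:
  c_2 = (-0.100000 + 1.495000)/2 = 0.697500
  f(c_2) = f(0.697500) = 0.787319
  f(a) × f(c) ≥ 0, new interval: [0.697500, 1.495000]
Iteration 3:
  c_3 = (0.697500 + 1.495000)/2 = 1.096250
  f(c_3) = f(1.096250) = -1.576608
  f(a) × f(c) < 0, new interval: [0.697500, 1.096250]
Iteration 4:
  c_4 = (0.697500 + 1.096250)/2 = 0.896875
  f(c_4) = f(0.896875) = -0.382347
  f(a) × f(c) < 0, new interval: [0.697500, 0.896875]

After 4 iteration(s), the approximation is c_4 = 0.896875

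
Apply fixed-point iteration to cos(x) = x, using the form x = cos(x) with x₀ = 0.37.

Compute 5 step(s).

Equation: cos(x) = x
Fixed-point form: x = cos(x)
x₀ = 0.37

x_1 = g(0.370000) = 0.932327
x_2 = g(0.932327) = 0.595967
x_3 = g(0.595967) = 0.827606
x_4 = g(0.827606) = 0.676640
x_5 = g(0.676640) = 0.779681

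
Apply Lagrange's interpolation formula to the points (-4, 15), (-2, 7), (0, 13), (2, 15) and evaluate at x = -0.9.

Lagrange interpolation formula:
P(x) = Σ yᵢ × Lᵢ(x)
where Lᵢ(x) = Π_{j≠i} (x - xⱼ)/(xᵢ - xⱼ)

L_0(-0.9) = (-0.9 - (-2))/(-4 - (-2)) × (-0.9 - 0)/(-4 - 0) × (-0.9 - 2)/(-4 - 2) = -0.059813
L_1(-0.9) = (-0.9 - (-4))/(-2 - (-4)) × (-0.9 - 0)/(-2 - 0) × (-0.9 - 2)/(-2 - 2) = 0.505687
L_2(-0.9) = (-0.9 - (-4))/(0 - (-4)) × (-0.9 - (-2))/(0 - (-2)) × (-0.9 - 2)/(0 - 2) = 0.618063
L_3(-0.9) = (-0.9 - (-4))/(2 - (-4)) × (-0.9 - (-2))/(2 - (-2)) × (-0.9 - 0)/(2 - 0) = -0.063938

P(-0.9) = 15×L_0(-0.9) + 7×L_1(-0.9) + 13×L_2(-0.9) + 15×L_3(-0.9)
P(-0.9) = 9.718375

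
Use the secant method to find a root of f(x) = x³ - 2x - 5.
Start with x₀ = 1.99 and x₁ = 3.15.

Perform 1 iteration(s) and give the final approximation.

f(x) = x³ - 2x - 5
x₀ = 1.99, x₁ = 3.15

Secant formula: x_{n+1} = x_n - f(x_n)(x_n - x_{n-1})/(f(x_n) - f(x_{n-1}))

Iteration 1:
  f(1.990000) = -1.099401
  f(3.150000) = 19.955875
  x_2 = 3.150000 - 19.955875×(3.150000 - 1.990000)/(19.955875 - (-1.099401))
       = 2.050569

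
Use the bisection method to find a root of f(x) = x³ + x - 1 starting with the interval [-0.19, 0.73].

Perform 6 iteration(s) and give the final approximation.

f(x) = x³ + x - 1
Initial interval: [-0.19, 0.73]

Iteration 1:
  c_1 = (-0.190000 + 0.730000)/2 = 0.270000
  f(c_1) = f(0.270000) = -0.710317
  f(a) × f(c) ≥ 0, new interval: [0.270000, 0.730000]
Iteration 2:
  c_2 = (0.270000 + 0.730000)/2 = 0.500000
  f(c_2) = f(0.500000) = -0.375000
  f(a) × f(c) ≥ 0, new interval: [0.500000, 0.730000]
Iteration 3:
  c_3 = (0.500000 + 0.730000)/2 = 0.615000
  f(c_3) = f(0.615000) = -0.152392
  f(a) × f(c) ≥ 0, new interval: [0.615000, 0.730000]
Iteration 4:
  c_4 = (0.615000 + 0.730000)/2 = 0.672500
  f(c_4) = f(0.672500) = -0.023358
  f(a) × f(c) ≥ 0, new interval: [0.672500, 0.730000]
Iteration 5:
  c_5 = (0.672500 + 0.730000)/2 = 0.701250
  f(c_5) = f(0.701250) = 0.046091
  f(a) × f(c) < 0, new interval: [0.672500, 0.701250]
Iteration 6:
  c_6 = (0.672500 + 0.701250)/2 = 0.686875
  f(c_6) = f(0.686875) = 0.010941
  f(a) × f(c) < 0, new interval: [0.672500, 0.686875]

After 6 iteration(s), the approximation is c_6 = 0.686875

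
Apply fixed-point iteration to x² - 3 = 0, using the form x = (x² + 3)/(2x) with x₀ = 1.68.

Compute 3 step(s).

Equation: x² - 3 = 0
Fixed-point form: x = (x² + 3)/(2x)
x₀ = 1.68

x_1 = g(1.680000) = 1.732857
x_2 = g(1.732857) = 1.732051
x_3 = g(1.732051) = 1.732051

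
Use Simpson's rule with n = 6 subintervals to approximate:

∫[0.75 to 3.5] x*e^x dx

f(x) = x*e^x
a = 0.75, b = 3.5, n = 6
h = (b - a)/n = 0.458333

Simpson's rule: (h/3)[f(x₀) + 4f(x₁) + 2f(x₂) + ... + f(xₙ)]

x_0 = 0.7500, f(x_0) = 1.587750, coefficient = 1
x_1 = 1.2083, f(x_1) = 4.045379, coefficient = 4
x_2 = 1.6667, f(x_2) = 8.824150, coefficient = 2
x_3 = 2.1250, f(x_3) = 17.792407, coefficient = 4
x_4 = 2.5833, f(x_4) = 34.206439, coefficient = 2
x_5 = 3.0417, f(x_5) = 63.692848, coefficient = 4
x_6 = 3.5000, f(x_6) = 115.904082, coefficient = 1

I ≈ (0.458333/3) × 545.675547 = 83.367097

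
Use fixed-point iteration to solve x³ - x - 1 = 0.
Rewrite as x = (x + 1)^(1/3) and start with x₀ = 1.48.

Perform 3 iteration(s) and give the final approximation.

Equation: x³ - x - 1 = 0
Fixed-point form: x = (x + 1)^(1/3)
x₀ = 1.48

x_1 = g(1.480000) = 1.353580
x_2 = g(1.353580) = 1.330178
x_3 = g(1.330178) = 1.325754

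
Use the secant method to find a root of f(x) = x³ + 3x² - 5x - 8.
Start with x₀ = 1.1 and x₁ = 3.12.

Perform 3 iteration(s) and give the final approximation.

f(x) = x³ + 3x² - 5x - 8
x₀ = 1.1, x₁ = 3.12

Secant formula: x_{n+1} = x_n - f(x_n)(x_n - x_{n-1})/(f(x_n) - f(x_{n-1}))

Iteration 1:
  f(1.100000) = -8.539000
  f(3.120000) = 35.974528
  x_2 = 3.120000 - 35.974528×(3.120000 - 1.100000)/(35.974528 - (-8.539000))
       = 1.487495
Iteration 2:
  f(3.120000) = 35.974528
  f(1.487495) = -5.508255
  x_3 = 1.487495 - (-5.508255)×(1.487495 - 3.120000)/(-5.508255 - 35.974528)
       = 1.704266
Iteration 3:
  f(1.487495) = -5.508255
  f(1.704266) = -2.857684
  x_4 = 1.704266 - (-2.857684)×(1.704266 - 1.487495)/(-2.857684 - (-5.508255))
       = 1.937975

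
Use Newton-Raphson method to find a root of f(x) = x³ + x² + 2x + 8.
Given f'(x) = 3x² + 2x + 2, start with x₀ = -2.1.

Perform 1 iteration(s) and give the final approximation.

f(x) = x³ + x² + 2x + 8
f'(x) = 3x² + 2x + 2
x₀ = -2.1

Newton-Raphson formula: x_{n+1} = x_n - f(x_n)/f'(x_n)

Iteration 1:
  f(-2.100000) = -1.051000
  f'(-2.100000) = 11.030000
  x_1 = -2.100000 - (-1.051000)/11.030000 = -2.004714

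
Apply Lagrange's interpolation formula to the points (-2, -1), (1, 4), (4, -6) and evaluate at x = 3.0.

Lagrange interpolation formula:
P(x) = Σ yᵢ × Lᵢ(x)
where Lᵢ(x) = Π_{j≠i} (x - xⱼ)/(xᵢ - xⱼ)

L_0(3.0) = (3.0 - 1)/(-2 - 1) × (3.0 - 4)/(-2 - 4) = -0.111111
L_1(3.0) = (3.0 - (-2))/(1 - (-2)) × (3.0 - 4)/(1 - 4) = 0.555556
L_2(3.0) = (3.0 - (-2))/(4 - (-2)) × (3.0 - 1)/(4 - 1) = 0.555556

P(3.0) = (-1)×L_0(3.0) + 4×L_1(3.0) + (-6)×L_2(3.0)
P(3.0) = -1.000000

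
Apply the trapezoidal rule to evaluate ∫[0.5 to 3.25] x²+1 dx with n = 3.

f(x) = x²+1
a = 0.5, b = 3.25, n = 3
h = (b - a)/n = 0.916667

Trapezoidal rule: (h/2)[f(x₀) + 2f(x₁) + 2f(x₂) + ... + f(xₙ)]

x_0 = 0.5000, f(x_0) = 1.250000, coefficient = 1
x_1 = 1.4167, f(x_1) = 3.006944, coefficient = 2
x_2 = 2.3333, f(x_2) = 6.444444, coefficient = 2
x_3 = 3.2500, f(x_3) = 11.562500, coefficient = 1

I ≈ (0.916667/2) × 31.715278 = 14.536169
Exact value: 14.151042
Error: 0.385127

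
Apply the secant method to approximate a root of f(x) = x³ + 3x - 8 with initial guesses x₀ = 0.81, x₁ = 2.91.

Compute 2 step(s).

f(x) = x³ + 3x - 8
x₀ = 0.81, x₁ = 2.91

Secant formula: x_{n+1} = x_n - f(x_n)(x_n - x_{n-1})/(f(x_n) - f(x_{n-1}))

Iteration 1:
  f(0.810000) = -5.038559
  f(2.910000) = 25.372171
  x_2 = 2.910000 - 25.372171×(2.910000 - 0.810000)/(25.372171 - (-5.038559))
       = 1.157936
Iteration 2:
  f(2.910000) = 25.372171
  f(1.157936) = -2.973616
  x_3 = 1.157936 - (-2.973616)×(1.157936 - 2.910000)/(-2.973616 - 25.372171)
       = 1.341736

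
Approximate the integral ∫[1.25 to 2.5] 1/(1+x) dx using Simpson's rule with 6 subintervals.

f(x) = 1/(1+x)
a = 1.25, b = 2.5, n = 6
h = (b - a)/n = 0.208333

Simpson's rule: (h/3)[f(x₀) + 4f(x₁) + 2f(x₂) + ... + f(xₙ)]

x_0 = 1.2500, f(x_0) = 0.444444, coefficient = 1
x_1 = 1.4583, f(x_1) = 0.406780, coefficient = 4
x_2 = 1.6667, f(x_2) = 0.375000, coefficient = 2
x_3 = 1.8750, f(x_3) = 0.347826, coefficient = 4
x_4 = 2.0833, f(x_4) = 0.324324, coefficient = 2
x_5 = 2.2917, f(x_5) = 0.303797, coefficient = 4
x_6 = 2.5000, f(x_6) = 0.285714, coefficient = 1

I ≈ (0.208333/3) × 6.362420 = 0.441835
Exact value: 0.441833
Error: 0.000002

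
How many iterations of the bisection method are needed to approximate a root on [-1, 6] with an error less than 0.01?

We need (b-a)/2^n ≤ 0.01
(6 - (-1))/2^n ≤ 0.01
7/2^n ≤ 0.01
2^n ≥ 700
n ≥ log₂(700) = 9.45
n ≥ 10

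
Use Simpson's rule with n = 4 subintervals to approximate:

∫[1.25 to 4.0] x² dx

f(x) = x²
a = 1.25, b = 4.0, n = 4
h = (b - a)/n = 0.687500

Simpson's rule: (h/3)[f(x₀) + 4f(x₁) + 2f(x₂) + ... + f(xₙ)]

x_0 = 1.2500, f(x_0) = 1.562500, coefficient = 1
x_1 = 1.9375, f(x_1) = 3.753906, coefficient = 4
x_2 = 2.6250, f(x_2) = 6.890625, coefficient = 2
x_3 = 3.3125, f(x_3) = 10.972656, coefficient = 4
x_4 = 4.0000, f(x_4) = 16.000000, coefficient = 1

I ≈ (0.687500/3) × 90.250000 = 20.682292
Exact value: 20.682292
Error: 0.000000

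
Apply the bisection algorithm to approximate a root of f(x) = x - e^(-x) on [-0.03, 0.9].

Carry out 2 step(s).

f(x) = x - e^(-x)
Initial interval: [-0.03, 0.9]

Iteration 1:
  c_1 = (-0.030000 + 0.900000)/2 = 0.435000
  f(c_1) = f(0.435000) = -0.212265
  f(a) × f(c) ≥ 0, new interval: [0.435000, 0.900000]
Iteration 2:
  c_2 = (0.435000 + 0.900000)/2 = 0.667500
  f(c_2) = f(0.667500) = 0.154511
  f(a) × f(c) < 0, new interval: [0.435000, 0.667500]

After 2 iteration(s), the approximation is c_2 = 0.667500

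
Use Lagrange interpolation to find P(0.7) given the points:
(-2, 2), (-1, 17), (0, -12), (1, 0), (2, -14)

Lagrange interpolation formula:
P(x) = Σ yᵢ × Lᵢ(x)
where Lᵢ(x) = Π_{j≠i} (x - xⱼ)/(xᵢ - xⱼ)

L_0(0.7) = (0.7 - (-1))/(-2 - (-1)) × (0.7 - 0)/(-2 - 0) × (0.7 - 1)/(-2 - 1) × (0.7 - 2)/(-2 - 2) = 0.019338
L_1(0.7) = (0.7 - (-2))/(-1 - (-2)) × (0.7 - 0)/(-1 - 0) × (0.7 - 1)/(-1 - 1) × (0.7 - 2)/(-1 - 2) = -0.122850
L_2(0.7) = (0.7 - (-2))/(0 - (-2)) × (0.7 - (-1))/(0 - (-1)) × (0.7 - 1)/(0 - 1) × (0.7 - 2)/(0 - 2) = 0.447525
L_3(0.7) = (0.7 - (-2))/(1 - (-2)) × (0.7 - (-1))/(1 - (-1)) × (0.7 - 0)/(1 - 0) × (0.7 - 2)/(1 - 2) = 0.696150
L_4(0.7) = (0.7 - (-2))/(2 - (-2)) × (0.7 - (-1))/(2 - (-1)) × (0.7 - 0)/(2 - 0) × (0.7 - 1)/(2 - 1) = -0.040163

P(0.7) = 2×L_0(0.7) + 17×L_1(0.7) + (-12)×L_2(0.7) + 0×L_3(0.7) + (-14)×L_4(0.7)
P(0.7) = -6.857800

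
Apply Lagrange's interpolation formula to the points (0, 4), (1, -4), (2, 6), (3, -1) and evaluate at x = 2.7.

Lagrange interpolation formula:
P(x) = Σ yᵢ × Lᵢ(x)
where Lᵢ(x) = Π_{j≠i} (x - xⱼ)/(xᵢ - xⱼ)

L_0(2.7) = (2.7 - 1)/(0 - 1) × (2.7 - 2)/(0 - 2) × (2.7 - 3)/(0 - 3) = 0.059500
L_1(2.7) = (2.7 - 0)/(1 - 0) × (2.7 - 2)/(1 - 2) × (2.7 - 3)/(1 - 3) = -0.283500
L_2(2.7) = (2.7 - 0)/(2 - 0) × (2.7 - 1)/(2 - 1) × (2.7 - 3)/(2 - 3) = 0.688500
L_3(2.7) = (2.7 - 0)/(3 - 0) × (2.7 - 1)/(3 - 1) × (2.7 - 2)/(3 - 2) = 0.535500

P(2.7) = 4×L_0(2.7) + (-4)×L_1(2.7) + 6×L_2(2.7) + (-1)×L_3(2.7)
P(2.7) = 4.967500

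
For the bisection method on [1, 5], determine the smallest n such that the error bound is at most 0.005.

We need (b-a)/2^n ≤ 0.005
(5 - 1)/2^n ≤ 0.005
4/2^n ≤ 0.005
2^n ≥ 800
n ≥ log₂(800) = 9.64
n ≥ 10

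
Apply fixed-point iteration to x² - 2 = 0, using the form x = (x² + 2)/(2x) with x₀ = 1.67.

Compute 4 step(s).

Equation: x² - 2 = 0
Fixed-point form: x = (x² + 2)/(2x)
x₀ = 1.67

x_1 = g(1.670000) = 1.433802
x_2 = g(1.433802) = 1.414347
x_3 = g(1.414347) = 1.414214
x_4 = g(1.414214) = 1.414214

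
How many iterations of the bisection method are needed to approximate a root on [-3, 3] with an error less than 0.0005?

We need (b-a)/2^n ≤ 0.0005
(3 - (-3))/2^n ≤ 0.0005
6/2^n ≤ 0.0005
2^n ≥ 12000
n ≥ log₂(12000) = 13.55
n ≥ 14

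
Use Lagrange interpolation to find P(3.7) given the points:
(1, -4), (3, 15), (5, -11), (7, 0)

Lagrange interpolation formula:
P(x) = Σ yᵢ × Lᵢ(x)
where Lᵢ(x) = Π_{j≠i} (x - xⱼ)/(xᵢ - xⱼ)

L_0(3.7) = (3.7 - 3)/(1 - 3) × (3.7 - 5)/(1 - 5) × (3.7 - 7)/(1 - 7) = -0.062563
L_1(3.7) = (3.7 - 1)/(3 - 1) × (3.7 - 5)/(3 - 5) × (3.7 - 7)/(3 - 7) = 0.723937
L_2(3.7) = (3.7 - 1)/(5 - 1) × (3.7 - 3)/(5 - 3) × (3.7 - 7)/(5 - 7) = 0.389813
L_3(3.7) = (3.7 - 1)/(7 - 1) × (3.7 - 3)/(7 - 3) × (3.7 - 5)/(7 - 5) = -0.051188

P(3.7) = (-4)×L_0(3.7) + 15×L_1(3.7) + (-11)×L_2(3.7) + 0×L_3(3.7)
P(3.7) = 6.821375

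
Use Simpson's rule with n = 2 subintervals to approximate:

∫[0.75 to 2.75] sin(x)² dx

f(x) = sin(x)²
a = 0.75, b = 2.75, n = 2
h = (b - a)/n = 1.000000

Simpson's rule: (h/3)[f(x₀) + 4f(x₁) + 2f(x₂) + ... + f(xₙ)]

x_0 = 0.7500, f(x_0) = 0.464631, coefficient = 1
x_1 = 1.7500, f(x_1) = 0.968228, coefficient = 4
x_2 = 2.7500, f(x_2) = 0.145665, coefficient = 1

I ≈ (1.000000/3) × 4.483210 = 1.494403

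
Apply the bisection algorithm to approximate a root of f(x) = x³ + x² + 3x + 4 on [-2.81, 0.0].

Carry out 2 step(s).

f(x) = x³ + x² + 3x + 4
Initial interval: [-2.81, 0.0]

Iteration 1:
  c_1 = (-2.810000 + 0.000000)/2 = -1.405000
  f(c_1) = f(-1.405000) = -1.014480
  f(a) × f(c) ≥ 0, new interval: [-1.405000, 0.000000]
Iteration 2:
  c_2 = (-1.405000 + 0.000000)/2 = -0.702500
  f(c_2) = f(-0.702500) = 2.039318
  f(a) × f(c) < 0, new interval: [-1.405000, -0.702500]

After 2 iteration(s), the approximation is c_2 = -0.702500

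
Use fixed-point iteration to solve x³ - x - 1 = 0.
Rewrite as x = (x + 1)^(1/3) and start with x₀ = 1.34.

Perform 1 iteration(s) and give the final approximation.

Equation: x³ - x - 1 = 0
Fixed-point form: x = (x + 1)^(1/3)
x₀ = 1.34

x_1 = g(1.340000) = 1.327614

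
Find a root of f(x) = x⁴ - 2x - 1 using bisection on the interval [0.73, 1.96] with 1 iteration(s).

f(x) = x⁴ - 2x - 1
Initial interval: [0.73, 1.96]

Iteration 1:
  c_1 = (0.730000 + 1.960000)/2 = 1.345000
  f(c_1) = f(1.345000) = -0.417429
  f(a) × f(c) ≥ 0, new interval: [1.345000, 1.960000]

After 1 iteration(s), the approximation is c_1 = 1.345000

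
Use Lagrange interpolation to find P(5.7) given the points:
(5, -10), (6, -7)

Lagrange interpolation formula:
P(x) = Σ yᵢ × Lᵢ(x)
where Lᵢ(x) = Π_{j≠i} (x - xⱼ)/(xᵢ - xⱼ)

L_0(5.7) = (5.7 - 6)/(5 - 6) = 0.300000
L_1(5.7) = (5.7 - 5)/(6 - 5) = 0.700000

P(5.7) = (-10)×L_0(5.7) + (-7)×L_1(5.7)
P(5.7) = -7.900000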